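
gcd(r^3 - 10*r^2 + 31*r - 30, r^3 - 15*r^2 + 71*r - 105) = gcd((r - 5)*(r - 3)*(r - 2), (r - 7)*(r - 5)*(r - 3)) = r^2 - 8*r + 15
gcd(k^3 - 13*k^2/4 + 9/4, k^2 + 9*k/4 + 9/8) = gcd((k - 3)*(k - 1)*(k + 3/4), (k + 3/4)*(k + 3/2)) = k + 3/4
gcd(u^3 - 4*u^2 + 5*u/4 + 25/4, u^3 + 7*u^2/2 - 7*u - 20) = u - 5/2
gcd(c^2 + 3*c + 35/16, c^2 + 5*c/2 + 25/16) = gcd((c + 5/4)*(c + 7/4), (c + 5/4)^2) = c + 5/4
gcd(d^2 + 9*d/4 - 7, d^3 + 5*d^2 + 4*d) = d + 4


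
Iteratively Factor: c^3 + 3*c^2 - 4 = (c + 2)*(c^2 + c - 2) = (c + 2)^2*(c - 1)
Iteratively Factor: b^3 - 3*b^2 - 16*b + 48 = (b + 4)*(b^2 - 7*b + 12) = (b - 4)*(b + 4)*(b - 3)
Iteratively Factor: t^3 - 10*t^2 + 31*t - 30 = (t - 5)*(t^2 - 5*t + 6) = (t - 5)*(t - 3)*(t - 2)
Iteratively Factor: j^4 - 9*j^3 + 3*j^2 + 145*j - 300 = (j - 5)*(j^3 - 4*j^2 - 17*j + 60) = (j - 5)^2*(j^2 + j - 12) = (j - 5)^2*(j - 3)*(j + 4)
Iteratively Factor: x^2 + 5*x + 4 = (x + 4)*(x + 1)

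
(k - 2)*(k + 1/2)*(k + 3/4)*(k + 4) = k^4 + 13*k^3/4 - 41*k^2/8 - 37*k/4 - 3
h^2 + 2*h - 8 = (h - 2)*(h + 4)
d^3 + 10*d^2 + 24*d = d*(d + 4)*(d + 6)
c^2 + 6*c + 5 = (c + 1)*(c + 5)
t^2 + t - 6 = (t - 2)*(t + 3)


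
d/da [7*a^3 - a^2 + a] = 21*a^2 - 2*a + 1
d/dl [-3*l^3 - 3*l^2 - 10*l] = -9*l^2 - 6*l - 10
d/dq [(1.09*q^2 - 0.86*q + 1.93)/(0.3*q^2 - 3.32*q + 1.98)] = (-3.3608*q^2 + 3.1584*q + 4.7048)/(0.09*q^4 - 1.992*q^3 + 12.2104*q^2 - 13.1472*q + 3.9204)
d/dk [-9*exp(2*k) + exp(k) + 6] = (1 - 18*exp(k))*exp(k)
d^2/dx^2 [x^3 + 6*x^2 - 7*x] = 6*x + 12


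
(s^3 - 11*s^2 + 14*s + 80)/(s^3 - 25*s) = (s^2 - 6*s - 16)/(s*(s + 5))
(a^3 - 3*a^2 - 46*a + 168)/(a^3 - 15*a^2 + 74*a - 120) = (a + 7)/(a - 5)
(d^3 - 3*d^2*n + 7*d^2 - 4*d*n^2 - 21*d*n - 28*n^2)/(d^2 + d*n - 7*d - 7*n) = (d^2 - 4*d*n + 7*d - 28*n)/(d - 7)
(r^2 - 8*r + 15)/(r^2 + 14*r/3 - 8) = 3*(r^2 - 8*r + 15)/(3*r^2 + 14*r - 24)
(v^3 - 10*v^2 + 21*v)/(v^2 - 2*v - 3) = v*(v - 7)/(v + 1)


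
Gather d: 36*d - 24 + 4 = 36*d - 20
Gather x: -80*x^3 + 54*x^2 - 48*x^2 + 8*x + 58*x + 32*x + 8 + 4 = -80*x^3 + 6*x^2 + 98*x + 12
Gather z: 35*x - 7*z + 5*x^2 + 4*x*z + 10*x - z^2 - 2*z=5*x^2 + 45*x - z^2 + z*(4*x - 9)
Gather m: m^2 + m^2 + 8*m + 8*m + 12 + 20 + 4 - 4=2*m^2 + 16*m + 32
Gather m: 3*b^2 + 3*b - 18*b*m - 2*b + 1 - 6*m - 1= 3*b^2 + b + m*(-18*b - 6)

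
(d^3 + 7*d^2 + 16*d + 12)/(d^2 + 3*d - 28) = (d^3 + 7*d^2 + 16*d + 12)/(d^2 + 3*d - 28)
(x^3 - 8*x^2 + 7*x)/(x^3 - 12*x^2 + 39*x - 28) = x/(x - 4)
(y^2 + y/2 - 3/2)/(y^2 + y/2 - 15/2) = (2*y^2 + y - 3)/(2*y^2 + y - 15)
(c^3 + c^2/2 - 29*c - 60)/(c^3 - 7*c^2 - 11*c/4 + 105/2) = 2*(c + 4)/(2*c - 7)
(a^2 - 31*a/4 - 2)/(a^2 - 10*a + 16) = (a + 1/4)/(a - 2)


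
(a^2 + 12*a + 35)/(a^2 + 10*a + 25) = (a + 7)/(a + 5)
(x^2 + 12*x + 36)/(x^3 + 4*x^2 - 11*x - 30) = (x^2 + 12*x + 36)/(x^3 + 4*x^2 - 11*x - 30)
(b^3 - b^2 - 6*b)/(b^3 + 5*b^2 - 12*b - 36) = b/(b + 6)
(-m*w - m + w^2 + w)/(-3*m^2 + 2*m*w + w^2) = (w + 1)/(3*m + w)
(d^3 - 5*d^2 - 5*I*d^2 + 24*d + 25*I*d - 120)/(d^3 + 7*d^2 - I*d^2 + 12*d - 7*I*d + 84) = (d^2 - d*(5 + 8*I) + 40*I)/(d^2 + d*(7 - 4*I) - 28*I)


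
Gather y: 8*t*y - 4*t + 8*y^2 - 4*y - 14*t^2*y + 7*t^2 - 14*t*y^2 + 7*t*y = 7*t^2 - 4*t + y^2*(8 - 14*t) + y*(-14*t^2 + 15*t - 4)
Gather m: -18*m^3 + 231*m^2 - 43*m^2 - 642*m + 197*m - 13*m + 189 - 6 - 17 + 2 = -18*m^3 + 188*m^2 - 458*m + 168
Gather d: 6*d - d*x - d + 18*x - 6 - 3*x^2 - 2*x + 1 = d*(5 - x) - 3*x^2 + 16*x - 5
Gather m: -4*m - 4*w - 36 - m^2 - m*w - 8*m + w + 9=-m^2 + m*(-w - 12) - 3*w - 27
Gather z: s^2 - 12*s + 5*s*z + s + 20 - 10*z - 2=s^2 - 11*s + z*(5*s - 10) + 18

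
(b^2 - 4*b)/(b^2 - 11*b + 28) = b/(b - 7)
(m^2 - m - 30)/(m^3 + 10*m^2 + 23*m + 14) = (m^2 - m - 30)/(m^3 + 10*m^2 + 23*m + 14)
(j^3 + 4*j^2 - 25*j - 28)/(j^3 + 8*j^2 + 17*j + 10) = (j^2 + 3*j - 28)/(j^2 + 7*j + 10)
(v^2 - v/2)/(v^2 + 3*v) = (v - 1/2)/(v + 3)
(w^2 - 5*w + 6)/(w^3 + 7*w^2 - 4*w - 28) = (w - 3)/(w^2 + 9*w + 14)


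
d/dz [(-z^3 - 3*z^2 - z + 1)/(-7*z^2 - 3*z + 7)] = (7*z^4 + 6*z^3 - 19*z^2 - 28*z - 4)/(49*z^4 + 42*z^3 - 89*z^2 - 42*z + 49)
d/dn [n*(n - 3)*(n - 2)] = 3*n^2 - 10*n + 6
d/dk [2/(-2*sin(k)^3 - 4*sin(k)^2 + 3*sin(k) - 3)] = 2*(8*sin(k) - 3*cos(2*k))*cos(k)/(2*sin(k)^3 + 4*sin(k)^2 - 3*sin(k) + 3)^2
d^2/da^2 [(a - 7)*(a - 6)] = 2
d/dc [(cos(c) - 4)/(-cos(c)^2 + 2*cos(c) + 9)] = (sin(c)^2 + 8*cos(c) - 18)*sin(c)/(sin(c)^2 + 2*cos(c) + 8)^2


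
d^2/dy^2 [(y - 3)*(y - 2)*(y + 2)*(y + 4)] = 12*y^2 + 6*y - 32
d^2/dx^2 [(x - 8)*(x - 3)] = 2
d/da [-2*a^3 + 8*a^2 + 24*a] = -6*a^2 + 16*a + 24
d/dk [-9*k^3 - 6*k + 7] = -27*k^2 - 6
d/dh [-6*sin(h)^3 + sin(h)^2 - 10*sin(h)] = 2*(-9*sin(h)^2 + sin(h) - 5)*cos(h)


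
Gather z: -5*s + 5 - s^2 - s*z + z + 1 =-s^2 - 5*s + z*(1 - s) + 6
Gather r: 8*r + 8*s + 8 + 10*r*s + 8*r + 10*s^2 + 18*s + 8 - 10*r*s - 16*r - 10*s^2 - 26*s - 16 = 0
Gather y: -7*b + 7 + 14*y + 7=-7*b + 14*y + 14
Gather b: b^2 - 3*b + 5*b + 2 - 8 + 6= b^2 + 2*b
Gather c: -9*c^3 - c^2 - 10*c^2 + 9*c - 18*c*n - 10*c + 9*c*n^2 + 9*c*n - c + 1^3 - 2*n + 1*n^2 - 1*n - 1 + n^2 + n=-9*c^3 - 11*c^2 + c*(9*n^2 - 9*n - 2) + 2*n^2 - 2*n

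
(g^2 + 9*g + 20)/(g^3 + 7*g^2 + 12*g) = (g + 5)/(g*(g + 3))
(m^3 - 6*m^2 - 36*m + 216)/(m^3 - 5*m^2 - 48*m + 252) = (m + 6)/(m + 7)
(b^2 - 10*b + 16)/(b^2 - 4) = (b - 8)/(b + 2)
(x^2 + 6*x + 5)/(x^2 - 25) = (x + 1)/(x - 5)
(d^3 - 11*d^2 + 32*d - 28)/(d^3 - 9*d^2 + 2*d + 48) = (d^3 - 11*d^2 + 32*d - 28)/(d^3 - 9*d^2 + 2*d + 48)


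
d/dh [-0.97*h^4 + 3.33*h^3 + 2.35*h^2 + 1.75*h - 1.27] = -3.88*h^3 + 9.99*h^2 + 4.7*h + 1.75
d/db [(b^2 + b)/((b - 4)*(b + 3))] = 2*(-b^2 - 12*b - 6)/(b^4 - 2*b^3 - 23*b^2 + 24*b + 144)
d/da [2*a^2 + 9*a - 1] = 4*a + 9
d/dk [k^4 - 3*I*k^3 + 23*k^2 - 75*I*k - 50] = 4*k^3 - 9*I*k^2 + 46*k - 75*I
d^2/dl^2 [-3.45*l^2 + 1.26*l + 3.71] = -6.90000000000000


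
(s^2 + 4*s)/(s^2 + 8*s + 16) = s/(s + 4)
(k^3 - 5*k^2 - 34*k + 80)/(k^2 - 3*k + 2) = (k^2 - 3*k - 40)/(k - 1)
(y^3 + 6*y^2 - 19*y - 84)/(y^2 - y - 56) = (y^2 - y - 12)/(y - 8)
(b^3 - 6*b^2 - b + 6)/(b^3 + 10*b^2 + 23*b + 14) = (b^2 - 7*b + 6)/(b^2 + 9*b + 14)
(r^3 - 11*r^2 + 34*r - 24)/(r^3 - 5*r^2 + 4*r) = (r - 6)/r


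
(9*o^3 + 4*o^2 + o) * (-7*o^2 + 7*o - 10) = -63*o^5 + 35*o^4 - 69*o^3 - 33*o^2 - 10*o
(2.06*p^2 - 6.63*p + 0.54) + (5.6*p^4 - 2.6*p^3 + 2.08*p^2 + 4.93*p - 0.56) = 5.6*p^4 - 2.6*p^3 + 4.14*p^2 - 1.7*p - 0.02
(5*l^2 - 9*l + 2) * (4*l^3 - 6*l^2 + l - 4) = 20*l^5 - 66*l^4 + 67*l^3 - 41*l^2 + 38*l - 8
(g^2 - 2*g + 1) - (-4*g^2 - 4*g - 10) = 5*g^2 + 2*g + 11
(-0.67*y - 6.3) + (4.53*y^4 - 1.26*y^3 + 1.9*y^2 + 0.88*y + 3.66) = 4.53*y^4 - 1.26*y^3 + 1.9*y^2 + 0.21*y - 2.64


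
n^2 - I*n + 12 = (n - 4*I)*(n + 3*I)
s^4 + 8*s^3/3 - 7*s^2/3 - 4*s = s*(s - 4/3)*(s + 1)*(s + 3)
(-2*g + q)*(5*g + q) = -10*g^2 + 3*g*q + q^2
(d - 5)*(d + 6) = d^2 + d - 30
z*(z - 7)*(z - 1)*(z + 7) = z^4 - z^3 - 49*z^2 + 49*z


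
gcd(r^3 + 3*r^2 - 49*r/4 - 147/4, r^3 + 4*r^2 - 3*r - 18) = r + 3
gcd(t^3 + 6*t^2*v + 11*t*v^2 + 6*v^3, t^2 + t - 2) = 1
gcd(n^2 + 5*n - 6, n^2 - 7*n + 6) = n - 1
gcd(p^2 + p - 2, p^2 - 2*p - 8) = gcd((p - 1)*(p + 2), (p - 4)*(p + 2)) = p + 2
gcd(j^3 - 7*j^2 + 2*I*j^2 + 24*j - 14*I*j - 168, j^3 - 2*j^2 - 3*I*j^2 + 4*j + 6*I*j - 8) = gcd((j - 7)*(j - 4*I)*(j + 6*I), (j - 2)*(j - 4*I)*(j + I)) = j - 4*I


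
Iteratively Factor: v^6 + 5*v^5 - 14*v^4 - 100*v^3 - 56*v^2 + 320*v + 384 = (v + 4)*(v^5 + v^4 - 18*v^3 - 28*v^2 + 56*v + 96) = (v + 2)*(v + 4)*(v^4 - v^3 - 16*v^2 + 4*v + 48) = (v + 2)*(v + 3)*(v + 4)*(v^3 - 4*v^2 - 4*v + 16) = (v + 2)^2*(v + 3)*(v + 4)*(v^2 - 6*v + 8) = (v - 4)*(v + 2)^2*(v + 3)*(v + 4)*(v - 2)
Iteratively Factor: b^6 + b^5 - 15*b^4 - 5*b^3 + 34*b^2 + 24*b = (b)*(b^5 + b^4 - 15*b^3 - 5*b^2 + 34*b + 24) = b*(b + 1)*(b^4 - 15*b^2 + 10*b + 24) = b*(b - 2)*(b + 1)*(b^3 + 2*b^2 - 11*b - 12) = b*(b - 3)*(b - 2)*(b + 1)*(b^2 + 5*b + 4) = b*(b - 3)*(b - 2)*(b + 1)*(b + 4)*(b + 1)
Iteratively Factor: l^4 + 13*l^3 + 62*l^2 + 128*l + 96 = (l + 3)*(l^3 + 10*l^2 + 32*l + 32) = (l + 3)*(l + 4)*(l^2 + 6*l + 8) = (l + 2)*(l + 3)*(l + 4)*(l + 4)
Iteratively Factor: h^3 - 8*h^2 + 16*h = (h - 4)*(h^2 - 4*h) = (h - 4)^2*(h)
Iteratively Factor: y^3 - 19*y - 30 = (y + 2)*(y^2 - 2*y - 15) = (y - 5)*(y + 2)*(y + 3)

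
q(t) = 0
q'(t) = 0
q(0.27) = 0.00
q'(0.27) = 0.00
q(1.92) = 0.00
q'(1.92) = 0.00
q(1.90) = 0.00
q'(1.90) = 0.00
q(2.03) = 0.00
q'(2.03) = 0.00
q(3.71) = 0.00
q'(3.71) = 0.00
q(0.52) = 0.00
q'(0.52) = 0.00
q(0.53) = 0.00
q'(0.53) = 0.00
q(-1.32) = 0.00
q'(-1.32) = 0.00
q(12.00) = 0.00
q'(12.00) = 0.00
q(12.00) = 0.00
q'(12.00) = 0.00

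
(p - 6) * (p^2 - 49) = p^3 - 6*p^2 - 49*p + 294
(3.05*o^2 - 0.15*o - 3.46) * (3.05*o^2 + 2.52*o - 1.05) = 9.3025*o^4 + 7.2285*o^3 - 14.1335*o^2 - 8.5617*o + 3.633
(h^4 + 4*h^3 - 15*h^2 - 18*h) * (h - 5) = h^5 - h^4 - 35*h^3 + 57*h^2 + 90*h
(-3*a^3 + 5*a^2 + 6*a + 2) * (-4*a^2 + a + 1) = 12*a^5 - 23*a^4 - 22*a^3 + 3*a^2 + 8*a + 2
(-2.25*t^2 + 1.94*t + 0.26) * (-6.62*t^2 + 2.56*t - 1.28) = 14.895*t^4 - 18.6028*t^3 + 6.1252*t^2 - 1.8176*t - 0.3328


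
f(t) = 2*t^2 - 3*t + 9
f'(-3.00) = -15.00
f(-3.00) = 36.00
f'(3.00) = 9.00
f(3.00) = 18.00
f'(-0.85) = -6.40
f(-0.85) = 13.00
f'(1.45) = 2.80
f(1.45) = 8.86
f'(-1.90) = -10.60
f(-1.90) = 21.92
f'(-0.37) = -4.48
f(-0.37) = 10.38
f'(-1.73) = -9.92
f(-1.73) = 20.18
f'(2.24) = 5.96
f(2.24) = 12.32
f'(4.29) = 14.16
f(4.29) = 32.94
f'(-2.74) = -13.96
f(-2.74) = 32.24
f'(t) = 4*t - 3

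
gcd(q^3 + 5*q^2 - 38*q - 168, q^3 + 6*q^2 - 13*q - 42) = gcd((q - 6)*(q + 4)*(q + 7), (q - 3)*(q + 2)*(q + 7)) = q + 7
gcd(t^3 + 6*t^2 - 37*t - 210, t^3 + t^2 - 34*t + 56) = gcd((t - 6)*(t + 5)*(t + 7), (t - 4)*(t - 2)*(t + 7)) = t + 7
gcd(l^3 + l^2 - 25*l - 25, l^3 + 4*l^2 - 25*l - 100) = l^2 - 25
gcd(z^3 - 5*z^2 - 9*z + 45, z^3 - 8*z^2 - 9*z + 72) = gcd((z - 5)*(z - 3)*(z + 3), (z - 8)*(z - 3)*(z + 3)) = z^2 - 9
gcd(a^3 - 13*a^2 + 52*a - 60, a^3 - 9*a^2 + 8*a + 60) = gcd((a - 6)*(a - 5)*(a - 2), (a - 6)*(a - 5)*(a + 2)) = a^2 - 11*a + 30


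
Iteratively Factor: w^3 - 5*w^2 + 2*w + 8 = (w - 4)*(w^2 - w - 2) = (w - 4)*(w - 2)*(w + 1)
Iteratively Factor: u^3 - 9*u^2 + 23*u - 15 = (u - 3)*(u^2 - 6*u + 5) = (u - 5)*(u - 3)*(u - 1)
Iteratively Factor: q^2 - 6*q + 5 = (q - 5)*(q - 1)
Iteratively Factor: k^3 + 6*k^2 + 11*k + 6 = (k + 3)*(k^2 + 3*k + 2) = (k + 2)*(k + 3)*(k + 1)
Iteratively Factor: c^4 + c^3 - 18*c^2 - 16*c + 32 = (c + 4)*(c^3 - 3*c^2 - 6*c + 8) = (c - 4)*(c + 4)*(c^2 + c - 2) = (c - 4)*(c + 2)*(c + 4)*(c - 1)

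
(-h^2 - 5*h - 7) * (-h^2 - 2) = h^4 + 5*h^3 + 9*h^2 + 10*h + 14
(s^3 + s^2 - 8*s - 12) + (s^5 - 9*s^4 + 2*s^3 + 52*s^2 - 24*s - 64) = s^5 - 9*s^4 + 3*s^3 + 53*s^2 - 32*s - 76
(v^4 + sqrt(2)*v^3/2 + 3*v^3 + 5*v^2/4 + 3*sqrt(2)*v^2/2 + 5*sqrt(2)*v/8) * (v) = v^5 + sqrt(2)*v^4/2 + 3*v^4 + 5*v^3/4 + 3*sqrt(2)*v^3/2 + 5*sqrt(2)*v^2/8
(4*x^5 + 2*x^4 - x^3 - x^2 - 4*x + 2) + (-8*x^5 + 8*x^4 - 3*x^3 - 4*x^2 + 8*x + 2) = -4*x^5 + 10*x^4 - 4*x^3 - 5*x^2 + 4*x + 4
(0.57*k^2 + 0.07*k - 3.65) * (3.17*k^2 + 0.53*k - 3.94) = 1.8069*k^4 + 0.524*k^3 - 13.7792*k^2 - 2.2103*k + 14.381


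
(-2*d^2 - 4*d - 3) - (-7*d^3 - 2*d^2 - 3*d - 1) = 7*d^3 - d - 2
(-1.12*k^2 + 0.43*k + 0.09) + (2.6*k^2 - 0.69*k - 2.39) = 1.48*k^2 - 0.26*k - 2.3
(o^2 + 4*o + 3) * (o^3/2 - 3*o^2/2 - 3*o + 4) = o^5/2 + o^4/2 - 15*o^3/2 - 25*o^2/2 + 7*o + 12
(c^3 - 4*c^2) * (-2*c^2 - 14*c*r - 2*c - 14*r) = -2*c^5 - 14*c^4*r + 6*c^4 + 42*c^3*r + 8*c^3 + 56*c^2*r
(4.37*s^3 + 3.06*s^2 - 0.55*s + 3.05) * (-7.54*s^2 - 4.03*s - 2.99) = -32.9498*s^5 - 40.6835*s^4 - 21.2511*s^3 - 29.9299*s^2 - 10.647*s - 9.1195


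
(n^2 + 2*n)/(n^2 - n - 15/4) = 4*n*(n + 2)/(4*n^2 - 4*n - 15)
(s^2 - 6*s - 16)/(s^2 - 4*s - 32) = (s + 2)/(s + 4)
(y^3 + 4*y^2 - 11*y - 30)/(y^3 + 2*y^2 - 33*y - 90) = (y^2 - y - 6)/(y^2 - 3*y - 18)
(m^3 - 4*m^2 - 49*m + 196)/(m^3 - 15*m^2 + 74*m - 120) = (m^2 - 49)/(m^2 - 11*m + 30)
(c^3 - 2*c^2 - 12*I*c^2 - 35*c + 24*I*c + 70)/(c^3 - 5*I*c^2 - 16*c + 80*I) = (c^2 - c*(2 + 7*I) + 14*I)/(c^2 - 16)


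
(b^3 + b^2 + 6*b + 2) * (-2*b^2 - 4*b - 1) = -2*b^5 - 6*b^4 - 17*b^3 - 29*b^2 - 14*b - 2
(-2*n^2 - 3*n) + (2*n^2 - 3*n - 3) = -6*n - 3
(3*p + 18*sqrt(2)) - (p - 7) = 2*p + 7 + 18*sqrt(2)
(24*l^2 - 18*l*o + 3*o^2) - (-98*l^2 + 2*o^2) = 122*l^2 - 18*l*o + o^2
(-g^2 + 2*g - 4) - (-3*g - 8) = -g^2 + 5*g + 4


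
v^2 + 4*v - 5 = (v - 1)*(v + 5)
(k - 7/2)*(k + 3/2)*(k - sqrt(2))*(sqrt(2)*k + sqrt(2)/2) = sqrt(2)*k^4 - 3*sqrt(2)*k^3/2 - 2*k^3 - 25*sqrt(2)*k^2/4 + 3*k^2 - 21*sqrt(2)*k/8 + 25*k/2 + 21/4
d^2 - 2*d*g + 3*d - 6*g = (d + 3)*(d - 2*g)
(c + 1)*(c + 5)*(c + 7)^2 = c^4 + 20*c^3 + 138*c^2 + 364*c + 245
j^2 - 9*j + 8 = (j - 8)*(j - 1)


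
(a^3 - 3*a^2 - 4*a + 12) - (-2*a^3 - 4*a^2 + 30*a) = 3*a^3 + a^2 - 34*a + 12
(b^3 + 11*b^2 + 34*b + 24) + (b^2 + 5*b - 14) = b^3 + 12*b^2 + 39*b + 10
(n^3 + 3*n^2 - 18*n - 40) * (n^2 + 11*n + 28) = n^5 + 14*n^4 + 43*n^3 - 154*n^2 - 944*n - 1120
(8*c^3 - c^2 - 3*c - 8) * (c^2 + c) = 8*c^5 + 7*c^4 - 4*c^3 - 11*c^2 - 8*c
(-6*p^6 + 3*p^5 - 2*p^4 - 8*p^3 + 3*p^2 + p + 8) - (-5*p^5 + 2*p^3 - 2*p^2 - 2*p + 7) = -6*p^6 + 8*p^5 - 2*p^4 - 10*p^3 + 5*p^2 + 3*p + 1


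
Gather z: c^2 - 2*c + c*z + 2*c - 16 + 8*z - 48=c^2 + z*(c + 8) - 64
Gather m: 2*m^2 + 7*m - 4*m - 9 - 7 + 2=2*m^2 + 3*m - 14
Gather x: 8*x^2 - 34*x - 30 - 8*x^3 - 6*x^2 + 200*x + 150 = -8*x^3 + 2*x^2 + 166*x + 120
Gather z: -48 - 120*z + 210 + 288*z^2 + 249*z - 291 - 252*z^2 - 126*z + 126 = 36*z^2 + 3*z - 3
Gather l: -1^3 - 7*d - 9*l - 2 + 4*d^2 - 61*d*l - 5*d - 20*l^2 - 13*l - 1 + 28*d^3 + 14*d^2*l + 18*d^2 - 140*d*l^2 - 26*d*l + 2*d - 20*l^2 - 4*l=28*d^3 + 22*d^2 - 10*d + l^2*(-140*d - 40) + l*(14*d^2 - 87*d - 26) - 4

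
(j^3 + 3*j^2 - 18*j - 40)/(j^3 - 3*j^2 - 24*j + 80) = (j + 2)/(j - 4)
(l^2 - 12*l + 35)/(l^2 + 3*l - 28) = (l^2 - 12*l + 35)/(l^2 + 3*l - 28)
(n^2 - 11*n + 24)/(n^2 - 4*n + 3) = (n - 8)/(n - 1)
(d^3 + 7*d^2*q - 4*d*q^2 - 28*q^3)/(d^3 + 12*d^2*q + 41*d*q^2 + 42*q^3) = (d - 2*q)/(d + 3*q)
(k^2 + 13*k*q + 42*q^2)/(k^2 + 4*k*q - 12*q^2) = (-k - 7*q)/(-k + 2*q)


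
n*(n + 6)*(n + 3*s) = n^3 + 3*n^2*s + 6*n^2 + 18*n*s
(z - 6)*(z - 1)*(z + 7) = z^3 - 43*z + 42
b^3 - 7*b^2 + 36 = (b - 6)*(b - 3)*(b + 2)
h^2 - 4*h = h*(h - 4)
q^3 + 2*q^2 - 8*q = q*(q - 2)*(q + 4)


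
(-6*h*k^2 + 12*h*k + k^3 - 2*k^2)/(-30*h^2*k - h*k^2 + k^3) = (k - 2)/(5*h + k)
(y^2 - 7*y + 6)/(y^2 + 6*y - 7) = (y - 6)/(y + 7)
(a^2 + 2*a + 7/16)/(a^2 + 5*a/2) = (16*a^2 + 32*a + 7)/(8*a*(2*a + 5))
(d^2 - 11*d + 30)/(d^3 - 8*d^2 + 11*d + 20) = (d - 6)/(d^2 - 3*d - 4)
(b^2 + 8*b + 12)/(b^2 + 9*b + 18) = (b + 2)/(b + 3)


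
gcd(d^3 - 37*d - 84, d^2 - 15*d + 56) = d - 7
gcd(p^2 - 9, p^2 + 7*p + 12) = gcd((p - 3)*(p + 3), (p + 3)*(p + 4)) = p + 3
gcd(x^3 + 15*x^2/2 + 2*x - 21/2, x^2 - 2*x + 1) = x - 1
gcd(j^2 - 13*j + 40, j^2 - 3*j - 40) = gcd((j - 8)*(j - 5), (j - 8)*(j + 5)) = j - 8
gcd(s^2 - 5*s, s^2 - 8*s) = s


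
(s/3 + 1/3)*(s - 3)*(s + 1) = s^3/3 - s^2/3 - 5*s/3 - 1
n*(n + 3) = n^2 + 3*n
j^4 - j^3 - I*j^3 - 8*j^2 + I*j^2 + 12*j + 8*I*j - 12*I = (j - 2)^2*(j + 3)*(j - I)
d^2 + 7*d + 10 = (d + 2)*(d + 5)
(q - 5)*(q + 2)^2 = q^3 - q^2 - 16*q - 20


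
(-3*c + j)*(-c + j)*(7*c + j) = 21*c^3 - 25*c^2*j + 3*c*j^2 + j^3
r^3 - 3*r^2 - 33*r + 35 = (r - 7)*(r - 1)*(r + 5)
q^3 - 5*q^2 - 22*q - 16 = (q - 8)*(q + 1)*(q + 2)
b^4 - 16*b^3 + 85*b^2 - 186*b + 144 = (b - 8)*(b - 3)^2*(b - 2)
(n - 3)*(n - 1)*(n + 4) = n^3 - 13*n + 12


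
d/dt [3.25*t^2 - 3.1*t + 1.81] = 6.5*t - 3.1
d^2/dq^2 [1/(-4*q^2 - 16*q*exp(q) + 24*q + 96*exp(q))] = ((2*q*exp(q) - 8*exp(q) + 1)*(q^2 + 4*q*exp(q) - 6*q - 24*exp(q)) - 4*(2*q*exp(q) + q - 10*exp(q) - 3)^2)/(2*(q^2 + 4*q*exp(q) - 6*q - 24*exp(q))^3)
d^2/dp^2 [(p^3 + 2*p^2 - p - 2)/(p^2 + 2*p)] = -2/p^3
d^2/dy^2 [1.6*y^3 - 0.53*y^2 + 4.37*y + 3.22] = 9.6*y - 1.06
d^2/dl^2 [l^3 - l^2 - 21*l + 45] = 6*l - 2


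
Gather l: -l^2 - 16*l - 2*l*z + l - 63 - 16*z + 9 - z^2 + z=-l^2 + l*(-2*z - 15) - z^2 - 15*z - 54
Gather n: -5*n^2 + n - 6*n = -5*n^2 - 5*n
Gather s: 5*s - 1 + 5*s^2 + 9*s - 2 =5*s^2 + 14*s - 3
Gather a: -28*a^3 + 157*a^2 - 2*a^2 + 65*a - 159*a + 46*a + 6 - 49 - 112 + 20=-28*a^3 + 155*a^2 - 48*a - 135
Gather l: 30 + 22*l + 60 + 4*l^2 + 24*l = 4*l^2 + 46*l + 90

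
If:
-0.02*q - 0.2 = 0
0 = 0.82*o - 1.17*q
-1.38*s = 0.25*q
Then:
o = -14.27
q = -10.00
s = 1.81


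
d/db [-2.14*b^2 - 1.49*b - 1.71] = -4.28*b - 1.49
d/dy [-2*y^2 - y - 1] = -4*y - 1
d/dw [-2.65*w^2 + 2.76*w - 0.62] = 2.76 - 5.3*w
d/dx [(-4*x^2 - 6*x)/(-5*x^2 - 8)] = 2*(-15*x^2 + 32*x + 24)/(25*x^4 + 80*x^2 + 64)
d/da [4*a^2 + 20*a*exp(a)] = 20*a*exp(a) + 8*a + 20*exp(a)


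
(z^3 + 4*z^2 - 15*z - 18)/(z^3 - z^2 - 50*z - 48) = (z - 3)/(z - 8)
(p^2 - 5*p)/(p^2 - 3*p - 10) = p/(p + 2)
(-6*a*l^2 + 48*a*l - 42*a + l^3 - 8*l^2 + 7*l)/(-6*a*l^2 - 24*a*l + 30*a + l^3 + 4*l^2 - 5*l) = (l - 7)/(l + 5)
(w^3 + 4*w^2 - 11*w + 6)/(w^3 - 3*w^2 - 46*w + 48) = (w - 1)/(w - 8)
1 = 1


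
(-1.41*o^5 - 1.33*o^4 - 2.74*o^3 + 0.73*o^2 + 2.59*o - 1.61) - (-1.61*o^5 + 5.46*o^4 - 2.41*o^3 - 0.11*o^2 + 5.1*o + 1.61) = 0.2*o^5 - 6.79*o^4 - 0.33*o^3 + 0.84*o^2 - 2.51*o - 3.22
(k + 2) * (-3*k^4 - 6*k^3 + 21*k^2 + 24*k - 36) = -3*k^5 - 12*k^4 + 9*k^3 + 66*k^2 + 12*k - 72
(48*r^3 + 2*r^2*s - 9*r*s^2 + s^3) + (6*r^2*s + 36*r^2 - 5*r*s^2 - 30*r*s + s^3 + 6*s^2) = 48*r^3 + 8*r^2*s + 36*r^2 - 14*r*s^2 - 30*r*s + 2*s^3 + 6*s^2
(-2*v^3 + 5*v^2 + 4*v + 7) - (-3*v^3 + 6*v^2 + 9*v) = v^3 - v^2 - 5*v + 7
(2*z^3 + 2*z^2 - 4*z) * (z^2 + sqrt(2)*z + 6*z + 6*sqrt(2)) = 2*z^5 + 2*sqrt(2)*z^4 + 14*z^4 + 8*z^3 + 14*sqrt(2)*z^3 - 24*z^2 + 8*sqrt(2)*z^2 - 24*sqrt(2)*z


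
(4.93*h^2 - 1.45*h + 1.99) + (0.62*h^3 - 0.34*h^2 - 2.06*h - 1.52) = 0.62*h^3 + 4.59*h^2 - 3.51*h + 0.47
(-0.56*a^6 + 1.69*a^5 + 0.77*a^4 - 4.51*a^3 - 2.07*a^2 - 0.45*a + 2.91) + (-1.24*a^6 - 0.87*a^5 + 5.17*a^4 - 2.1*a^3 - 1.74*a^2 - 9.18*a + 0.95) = -1.8*a^6 + 0.82*a^5 + 5.94*a^4 - 6.61*a^3 - 3.81*a^2 - 9.63*a + 3.86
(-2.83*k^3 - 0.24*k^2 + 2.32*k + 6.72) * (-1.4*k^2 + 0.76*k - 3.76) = 3.962*k^5 - 1.8148*k^4 + 7.2104*k^3 - 6.7424*k^2 - 3.616*k - 25.2672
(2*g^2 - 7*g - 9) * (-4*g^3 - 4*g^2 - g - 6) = -8*g^5 + 20*g^4 + 62*g^3 + 31*g^2 + 51*g + 54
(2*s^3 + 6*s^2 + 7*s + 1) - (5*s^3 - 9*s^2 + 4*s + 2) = -3*s^3 + 15*s^2 + 3*s - 1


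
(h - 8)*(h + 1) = h^2 - 7*h - 8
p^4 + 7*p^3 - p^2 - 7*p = p*(p - 1)*(p + 1)*(p + 7)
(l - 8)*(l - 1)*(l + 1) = l^3 - 8*l^2 - l + 8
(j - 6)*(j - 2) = j^2 - 8*j + 12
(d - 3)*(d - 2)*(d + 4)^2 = d^4 + 3*d^3 - 18*d^2 - 32*d + 96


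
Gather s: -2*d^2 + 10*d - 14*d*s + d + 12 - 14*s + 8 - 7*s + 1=-2*d^2 + 11*d + s*(-14*d - 21) + 21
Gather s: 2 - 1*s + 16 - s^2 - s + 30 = -s^2 - 2*s + 48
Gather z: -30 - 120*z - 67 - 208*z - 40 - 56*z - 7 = -384*z - 144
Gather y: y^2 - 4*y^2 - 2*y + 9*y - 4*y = -3*y^2 + 3*y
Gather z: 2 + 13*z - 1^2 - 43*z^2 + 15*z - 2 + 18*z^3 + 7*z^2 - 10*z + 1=18*z^3 - 36*z^2 + 18*z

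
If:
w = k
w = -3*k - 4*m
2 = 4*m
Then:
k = -1/2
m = 1/2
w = -1/2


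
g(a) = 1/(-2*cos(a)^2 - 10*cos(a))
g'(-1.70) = 5.97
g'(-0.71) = 0.11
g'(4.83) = 7.21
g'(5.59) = 0.11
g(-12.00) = -0.10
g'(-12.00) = -0.07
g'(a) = (-4*sin(a)*cos(a) - 10*sin(a))/(-2*cos(a)^2 - 10*cos(a))^2 = -(2*cos(a) + 5)*sin(a)/(2*(cos(a) + 5)^2*cos(a)^2)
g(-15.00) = 0.16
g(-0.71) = -0.11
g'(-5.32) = -0.25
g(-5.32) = -0.16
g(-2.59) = 0.14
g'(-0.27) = 0.03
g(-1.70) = 0.80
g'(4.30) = 0.57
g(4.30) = 0.27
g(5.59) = -0.11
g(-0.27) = -0.09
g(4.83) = -0.83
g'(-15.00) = 0.11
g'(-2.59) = 0.07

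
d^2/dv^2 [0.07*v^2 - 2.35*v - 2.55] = 0.140000000000000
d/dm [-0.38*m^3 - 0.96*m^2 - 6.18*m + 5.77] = -1.14*m^2 - 1.92*m - 6.18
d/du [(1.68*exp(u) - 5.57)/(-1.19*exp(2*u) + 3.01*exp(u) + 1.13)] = (1.9992*exp(2*u) - 13.2566*exp(u) + 18.6641)*exp(u)/(1.4161*exp(4*u) - 7.1638*exp(3*u) + 6.3707*exp(2*u) + 6.8026*exp(u) + 1.2769)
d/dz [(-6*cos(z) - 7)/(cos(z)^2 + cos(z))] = -(6*sin(z) + 7*sin(z)/cos(z)^2 + 14*tan(z))/(cos(z) + 1)^2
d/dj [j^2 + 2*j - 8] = 2*j + 2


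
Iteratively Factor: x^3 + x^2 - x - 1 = (x + 1)*(x^2 - 1) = (x + 1)^2*(x - 1)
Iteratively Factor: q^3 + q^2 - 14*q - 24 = (q - 4)*(q^2 + 5*q + 6) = (q - 4)*(q + 3)*(q + 2)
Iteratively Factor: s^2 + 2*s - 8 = (s + 4)*(s - 2)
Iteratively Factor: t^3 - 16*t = (t + 4)*(t^2 - 4*t) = t*(t + 4)*(t - 4)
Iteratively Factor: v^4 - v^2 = (v - 1)*(v^3 + v^2) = v*(v - 1)*(v^2 + v) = v^2*(v - 1)*(v + 1)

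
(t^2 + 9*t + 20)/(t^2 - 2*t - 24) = (t + 5)/(t - 6)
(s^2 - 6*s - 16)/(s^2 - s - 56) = (s + 2)/(s + 7)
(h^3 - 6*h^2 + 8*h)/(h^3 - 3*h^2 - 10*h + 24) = h/(h + 3)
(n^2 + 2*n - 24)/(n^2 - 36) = (n - 4)/(n - 6)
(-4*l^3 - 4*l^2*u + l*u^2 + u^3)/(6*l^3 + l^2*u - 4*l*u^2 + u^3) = (2*l + u)/(-3*l + u)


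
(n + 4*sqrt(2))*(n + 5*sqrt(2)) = n^2 + 9*sqrt(2)*n + 40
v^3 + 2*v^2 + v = v*(v + 1)^2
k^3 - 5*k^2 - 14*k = k*(k - 7)*(k + 2)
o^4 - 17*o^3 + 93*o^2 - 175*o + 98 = (o - 7)^2*(o - 2)*(o - 1)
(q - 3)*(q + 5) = q^2 + 2*q - 15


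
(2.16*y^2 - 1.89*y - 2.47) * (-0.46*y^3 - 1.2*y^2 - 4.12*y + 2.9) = -0.9936*y^5 - 1.7226*y^4 - 5.495*y^3 + 17.0148*y^2 + 4.6954*y - 7.163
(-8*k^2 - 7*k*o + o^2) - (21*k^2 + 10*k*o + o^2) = -29*k^2 - 17*k*o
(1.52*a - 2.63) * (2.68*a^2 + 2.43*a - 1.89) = 4.0736*a^3 - 3.3548*a^2 - 9.2637*a + 4.9707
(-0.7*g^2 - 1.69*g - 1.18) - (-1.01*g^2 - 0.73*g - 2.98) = 0.31*g^2 - 0.96*g + 1.8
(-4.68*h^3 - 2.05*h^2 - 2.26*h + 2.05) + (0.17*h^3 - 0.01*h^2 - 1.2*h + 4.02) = -4.51*h^3 - 2.06*h^2 - 3.46*h + 6.07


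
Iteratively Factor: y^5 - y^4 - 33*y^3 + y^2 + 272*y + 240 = (y + 3)*(y^4 - 4*y^3 - 21*y^2 + 64*y + 80) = (y + 1)*(y + 3)*(y^3 - 5*y^2 - 16*y + 80) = (y - 5)*(y + 1)*(y + 3)*(y^2 - 16) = (y - 5)*(y + 1)*(y + 3)*(y + 4)*(y - 4)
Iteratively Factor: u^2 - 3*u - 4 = (u + 1)*(u - 4)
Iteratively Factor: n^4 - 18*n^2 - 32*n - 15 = (n + 3)*(n^3 - 3*n^2 - 9*n - 5) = (n - 5)*(n + 3)*(n^2 + 2*n + 1) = (n - 5)*(n + 1)*(n + 3)*(n + 1)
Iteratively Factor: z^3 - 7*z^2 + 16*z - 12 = (z - 2)*(z^2 - 5*z + 6) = (z - 2)^2*(z - 3)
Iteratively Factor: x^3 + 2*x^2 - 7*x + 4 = (x + 4)*(x^2 - 2*x + 1) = (x - 1)*(x + 4)*(x - 1)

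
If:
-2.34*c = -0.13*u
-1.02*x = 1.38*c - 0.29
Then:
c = 0.210144927536232 - 0.739130434782609*x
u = 3.78260869565217 - 13.304347826087*x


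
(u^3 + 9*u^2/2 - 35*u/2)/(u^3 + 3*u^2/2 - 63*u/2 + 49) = u*(2*u - 5)/(2*u^2 - 11*u + 14)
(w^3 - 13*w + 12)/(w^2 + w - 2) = (w^2 + w - 12)/(w + 2)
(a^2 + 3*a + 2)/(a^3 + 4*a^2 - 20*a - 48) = (a + 1)/(a^2 + 2*a - 24)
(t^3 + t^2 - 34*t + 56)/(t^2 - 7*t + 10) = (t^2 + 3*t - 28)/(t - 5)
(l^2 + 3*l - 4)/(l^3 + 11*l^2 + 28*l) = (l - 1)/(l*(l + 7))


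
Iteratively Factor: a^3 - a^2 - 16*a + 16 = (a - 1)*(a^2 - 16) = (a - 1)*(a + 4)*(a - 4)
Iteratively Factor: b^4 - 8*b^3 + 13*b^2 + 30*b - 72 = (b + 2)*(b^3 - 10*b^2 + 33*b - 36) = (b - 3)*(b + 2)*(b^2 - 7*b + 12) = (b - 4)*(b - 3)*(b + 2)*(b - 3)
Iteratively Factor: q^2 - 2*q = (q)*(q - 2)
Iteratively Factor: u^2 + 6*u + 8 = (u + 4)*(u + 2)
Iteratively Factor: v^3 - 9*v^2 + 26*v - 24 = (v - 4)*(v^2 - 5*v + 6) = (v - 4)*(v - 2)*(v - 3)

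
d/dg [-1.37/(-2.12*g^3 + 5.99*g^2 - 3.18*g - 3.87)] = (-8.7132*g^2 + 16.4126*g - 4.3566)/(2.12*g^3 - 5.99*g^2 + 3.18*g + 3.87)^2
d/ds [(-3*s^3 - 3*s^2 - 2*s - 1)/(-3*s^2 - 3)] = (3*s^4 + 7*s^2 + 4*s + 2)/(3*(s^4 + 2*s^2 + 1))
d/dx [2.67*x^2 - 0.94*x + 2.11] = 5.34*x - 0.94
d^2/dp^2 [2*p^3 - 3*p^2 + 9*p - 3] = 12*p - 6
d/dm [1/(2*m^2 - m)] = (1 - 4*m)/(m^2*(2*m - 1)^2)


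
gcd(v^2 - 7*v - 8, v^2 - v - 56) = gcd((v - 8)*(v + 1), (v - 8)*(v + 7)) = v - 8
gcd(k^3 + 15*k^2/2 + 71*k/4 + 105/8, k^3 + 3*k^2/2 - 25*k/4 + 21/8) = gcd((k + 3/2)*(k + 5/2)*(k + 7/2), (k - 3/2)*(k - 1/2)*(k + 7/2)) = k + 7/2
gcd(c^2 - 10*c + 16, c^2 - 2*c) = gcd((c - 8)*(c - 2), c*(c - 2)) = c - 2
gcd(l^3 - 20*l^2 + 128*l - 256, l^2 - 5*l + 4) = l - 4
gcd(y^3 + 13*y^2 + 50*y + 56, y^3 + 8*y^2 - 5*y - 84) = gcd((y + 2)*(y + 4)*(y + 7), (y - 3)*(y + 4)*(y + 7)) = y^2 + 11*y + 28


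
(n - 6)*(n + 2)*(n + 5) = n^3 + n^2 - 32*n - 60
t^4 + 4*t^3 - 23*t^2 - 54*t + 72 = (t - 4)*(t - 1)*(t + 3)*(t + 6)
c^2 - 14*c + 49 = (c - 7)^2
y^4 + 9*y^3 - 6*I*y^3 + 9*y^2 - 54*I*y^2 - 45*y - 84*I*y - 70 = (y + 2)*(y + 7)*(y - 5*I)*(y - I)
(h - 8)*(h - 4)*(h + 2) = h^3 - 10*h^2 + 8*h + 64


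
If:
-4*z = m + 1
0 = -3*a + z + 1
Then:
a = z/3 + 1/3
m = -4*z - 1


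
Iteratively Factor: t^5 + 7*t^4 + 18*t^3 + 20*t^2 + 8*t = (t)*(t^4 + 7*t^3 + 18*t^2 + 20*t + 8) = t*(t + 2)*(t^3 + 5*t^2 + 8*t + 4) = t*(t + 2)^2*(t^2 + 3*t + 2) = t*(t + 1)*(t + 2)^2*(t + 2)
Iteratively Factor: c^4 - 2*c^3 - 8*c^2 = (c + 2)*(c^3 - 4*c^2) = c*(c + 2)*(c^2 - 4*c) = c*(c - 4)*(c + 2)*(c)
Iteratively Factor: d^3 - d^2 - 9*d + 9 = (d - 1)*(d^2 - 9) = (d - 1)*(d + 3)*(d - 3)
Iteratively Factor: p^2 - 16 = (p - 4)*(p + 4)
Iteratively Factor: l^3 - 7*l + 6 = (l - 2)*(l^2 + 2*l - 3) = (l - 2)*(l + 3)*(l - 1)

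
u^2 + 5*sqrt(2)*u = u*(u + 5*sqrt(2))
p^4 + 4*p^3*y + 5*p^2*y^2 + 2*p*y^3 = p*(p + y)^2*(p + 2*y)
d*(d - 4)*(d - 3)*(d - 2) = d^4 - 9*d^3 + 26*d^2 - 24*d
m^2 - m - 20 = (m - 5)*(m + 4)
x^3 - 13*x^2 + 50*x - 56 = (x - 7)*(x - 4)*(x - 2)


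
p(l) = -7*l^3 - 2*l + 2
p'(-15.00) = -4727.00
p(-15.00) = 23657.00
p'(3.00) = -191.00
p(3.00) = -193.00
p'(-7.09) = -1057.63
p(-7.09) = 2510.99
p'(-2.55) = -138.55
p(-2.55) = 123.17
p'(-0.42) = -5.70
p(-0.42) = 3.36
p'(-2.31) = -114.06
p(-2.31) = 92.90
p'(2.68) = -152.83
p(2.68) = -138.10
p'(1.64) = -58.48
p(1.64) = -32.16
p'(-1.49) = -48.62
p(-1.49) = 28.14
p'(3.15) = -210.37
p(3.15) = -223.09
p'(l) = -21*l^2 - 2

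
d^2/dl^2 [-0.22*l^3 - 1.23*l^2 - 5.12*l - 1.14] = -1.32*l - 2.46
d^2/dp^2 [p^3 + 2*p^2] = 6*p + 4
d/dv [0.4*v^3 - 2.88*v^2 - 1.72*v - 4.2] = 1.2*v^2 - 5.76*v - 1.72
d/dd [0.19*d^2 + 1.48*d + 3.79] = 0.38*d + 1.48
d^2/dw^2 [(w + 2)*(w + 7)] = 2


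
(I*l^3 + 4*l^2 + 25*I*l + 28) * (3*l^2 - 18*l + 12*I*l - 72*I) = 3*I*l^5 - 18*I*l^4 + 123*I*l^3 - 216*l^2 - 738*I*l^2 + 1296*l + 336*I*l - 2016*I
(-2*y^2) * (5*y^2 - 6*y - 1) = -10*y^4 + 12*y^3 + 2*y^2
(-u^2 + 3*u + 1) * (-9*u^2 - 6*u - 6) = 9*u^4 - 21*u^3 - 21*u^2 - 24*u - 6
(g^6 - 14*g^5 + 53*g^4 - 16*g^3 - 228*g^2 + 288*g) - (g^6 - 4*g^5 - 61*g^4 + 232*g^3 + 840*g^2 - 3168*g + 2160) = -10*g^5 + 114*g^4 - 248*g^3 - 1068*g^2 + 3456*g - 2160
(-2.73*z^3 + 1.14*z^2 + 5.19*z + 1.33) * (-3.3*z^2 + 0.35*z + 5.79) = 9.009*z^5 - 4.7175*z^4 - 32.5347*z^3 + 4.0281*z^2 + 30.5156*z + 7.7007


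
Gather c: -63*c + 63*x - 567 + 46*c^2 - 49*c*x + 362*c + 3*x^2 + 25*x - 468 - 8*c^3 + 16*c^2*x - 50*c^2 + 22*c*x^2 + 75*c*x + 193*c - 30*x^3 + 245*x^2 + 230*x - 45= -8*c^3 + c^2*(16*x - 4) + c*(22*x^2 + 26*x + 492) - 30*x^3 + 248*x^2 + 318*x - 1080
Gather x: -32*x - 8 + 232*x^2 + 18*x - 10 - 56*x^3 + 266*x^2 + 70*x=-56*x^3 + 498*x^2 + 56*x - 18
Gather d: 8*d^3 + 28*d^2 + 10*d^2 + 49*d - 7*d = 8*d^3 + 38*d^2 + 42*d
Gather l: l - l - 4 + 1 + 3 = 0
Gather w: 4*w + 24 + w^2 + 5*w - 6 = w^2 + 9*w + 18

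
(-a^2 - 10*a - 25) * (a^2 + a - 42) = -a^4 - 11*a^3 + 7*a^2 + 395*a + 1050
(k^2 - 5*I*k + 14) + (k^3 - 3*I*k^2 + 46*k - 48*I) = k^3 + k^2 - 3*I*k^2 + 46*k - 5*I*k + 14 - 48*I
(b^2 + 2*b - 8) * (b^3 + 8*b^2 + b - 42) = b^5 + 10*b^4 + 9*b^3 - 104*b^2 - 92*b + 336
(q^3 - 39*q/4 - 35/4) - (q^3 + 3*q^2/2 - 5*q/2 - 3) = -3*q^2/2 - 29*q/4 - 23/4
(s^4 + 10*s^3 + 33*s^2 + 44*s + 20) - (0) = s^4 + 10*s^3 + 33*s^2 + 44*s + 20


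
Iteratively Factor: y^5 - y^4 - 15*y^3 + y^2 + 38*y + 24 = (y - 2)*(y^4 + y^3 - 13*y^2 - 25*y - 12) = (y - 2)*(y + 1)*(y^3 - 13*y - 12) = (y - 2)*(y + 1)^2*(y^2 - y - 12) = (y - 2)*(y + 1)^2*(y + 3)*(y - 4)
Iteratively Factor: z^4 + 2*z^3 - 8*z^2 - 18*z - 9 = (z + 1)*(z^3 + z^2 - 9*z - 9) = (z + 1)^2*(z^2 - 9) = (z + 1)^2*(z + 3)*(z - 3)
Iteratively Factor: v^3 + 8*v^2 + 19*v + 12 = (v + 1)*(v^2 + 7*v + 12) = (v + 1)*(v + 3)*(v + 4)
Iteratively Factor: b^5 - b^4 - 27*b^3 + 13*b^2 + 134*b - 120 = (b - 1)*(b^4 - 27*b^2 - 14*b + 120) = (b - 5)*(b - 1)*(b^3 + 5*b^2 - 2*b - 24) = (b - 5)*(b - 2)*(b - 1)*(b^2 + 7*b + 12) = (b - 5)*(b - 2)*(b - 1)*(b + 4)*(b + 3)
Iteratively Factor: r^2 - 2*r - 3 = (r + 1)*(r - 3)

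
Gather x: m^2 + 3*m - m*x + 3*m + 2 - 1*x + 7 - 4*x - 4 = m^2 + 6*m + x*(-m - 5) + 5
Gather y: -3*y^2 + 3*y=-3*y^2 + 3*y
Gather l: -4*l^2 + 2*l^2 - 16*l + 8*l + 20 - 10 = -2*l^2 - 8*l + 10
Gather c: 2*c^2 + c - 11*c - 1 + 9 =2*c^2 - 10*c + 8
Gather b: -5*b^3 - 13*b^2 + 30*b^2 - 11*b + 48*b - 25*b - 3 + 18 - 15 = -5*b^3 + 17*b^2 + 12*b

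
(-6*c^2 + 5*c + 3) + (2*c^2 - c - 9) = -4*c^2 + 4*c - 6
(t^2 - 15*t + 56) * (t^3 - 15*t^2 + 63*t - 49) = t^5 - 30*t^4 + 344*t^3 - 1834*t^2 + 4263*t - 2744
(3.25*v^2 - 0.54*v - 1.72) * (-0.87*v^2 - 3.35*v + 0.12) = -2.8275*v^4 - 10.4177*v^3 + 3.6954*v^2 + 5.6972*v - 0.2064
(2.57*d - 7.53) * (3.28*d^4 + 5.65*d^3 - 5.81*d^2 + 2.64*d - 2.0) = 8.4296*d^5 - 10.1779*d^4 - 57.4762*d^3 + 50.5341*d^2 - 25.0192*d + 15.06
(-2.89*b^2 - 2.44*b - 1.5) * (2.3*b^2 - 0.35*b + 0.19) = -6.647*b^4 - 4.6005*b^3 - 3.1451*b^2 + 0.0613999999999999*b - 0.285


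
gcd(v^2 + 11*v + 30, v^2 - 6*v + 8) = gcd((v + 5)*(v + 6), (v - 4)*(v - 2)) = 1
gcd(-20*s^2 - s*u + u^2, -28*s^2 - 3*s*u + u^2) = 4*s + u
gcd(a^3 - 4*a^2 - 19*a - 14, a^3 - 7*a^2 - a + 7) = a^2 - 6*a - 7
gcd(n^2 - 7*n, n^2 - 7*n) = n^2 - 7*n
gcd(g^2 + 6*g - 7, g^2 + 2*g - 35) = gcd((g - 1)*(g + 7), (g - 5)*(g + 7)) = g + 7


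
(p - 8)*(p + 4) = p^2 - 4*p - 32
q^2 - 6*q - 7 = (q - 7)*(q + 1)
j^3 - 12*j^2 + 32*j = j*(j - 8)*(j - 4)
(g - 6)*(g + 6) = g^2 - 36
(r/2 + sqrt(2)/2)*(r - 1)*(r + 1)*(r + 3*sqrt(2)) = r^4/2 + 2*sqrt(2)*r^3 + 5*r^2/2 - 2*sqrt(2)*r - 3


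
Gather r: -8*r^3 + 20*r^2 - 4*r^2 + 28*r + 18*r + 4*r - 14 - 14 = -8*r^3 + 16*r^2 + 50*r - 28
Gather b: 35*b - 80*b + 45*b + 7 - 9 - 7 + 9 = 0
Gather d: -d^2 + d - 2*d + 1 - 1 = -d^2 - d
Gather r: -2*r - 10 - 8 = -2*r - 18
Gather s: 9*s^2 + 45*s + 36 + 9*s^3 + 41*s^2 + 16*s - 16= 9*s^3 + 50*s^2 + 61*s + 20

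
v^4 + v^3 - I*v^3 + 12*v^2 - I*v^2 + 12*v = v*(v + 1)*(v - 4*I)*(v + 3*I)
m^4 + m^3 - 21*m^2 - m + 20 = (m - 4)*(m - 1)*(m + 1)*(m + 5)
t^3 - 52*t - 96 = (t - 8)*(t + 2)*(t + 6)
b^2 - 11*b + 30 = (b - 6)*(b - 5)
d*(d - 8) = d^2 - 8*d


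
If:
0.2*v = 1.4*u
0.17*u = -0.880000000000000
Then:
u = -5.18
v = -36.24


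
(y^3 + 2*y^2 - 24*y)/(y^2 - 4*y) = y + 6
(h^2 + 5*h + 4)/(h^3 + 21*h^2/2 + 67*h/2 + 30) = 2*(h + 1)/(2*h^2 + 13*h + 15)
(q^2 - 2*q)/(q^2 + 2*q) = (q - 2)/(q + 2)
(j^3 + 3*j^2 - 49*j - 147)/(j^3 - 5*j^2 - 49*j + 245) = (j + 3)/(j - 5)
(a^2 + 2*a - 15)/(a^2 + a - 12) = (a + 5)/(a + 4)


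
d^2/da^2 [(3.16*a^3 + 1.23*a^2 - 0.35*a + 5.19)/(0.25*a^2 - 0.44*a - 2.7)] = (5.716402*a^3 + 29.45223*a^2 + 133.3755*a + 27.781068)/(0.015625*a^6 - 0.0825*a^5 - 0.36105*a^4 + 1.696816*a^3 + 3.89934*a^2 - 9.6228*a - 19.683)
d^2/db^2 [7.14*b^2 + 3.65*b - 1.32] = 14.2800000000000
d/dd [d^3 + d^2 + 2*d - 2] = 3*d^2 + 2*d + 2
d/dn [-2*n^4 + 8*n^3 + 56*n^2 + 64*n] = -8*n^3 + 24*n^2 + 112*n + 64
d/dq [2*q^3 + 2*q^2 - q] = 6*q^2 + 4*q - 1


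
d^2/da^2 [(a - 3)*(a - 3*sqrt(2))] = 2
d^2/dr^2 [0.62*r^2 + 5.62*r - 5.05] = 1.24000000000000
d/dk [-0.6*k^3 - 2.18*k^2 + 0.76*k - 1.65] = -1.8*k^2 - 4.36*k + 0.76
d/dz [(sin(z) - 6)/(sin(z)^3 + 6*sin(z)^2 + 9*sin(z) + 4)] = 2*(7*sin(z) + cos(z)^2 + 28)*cos(z)/((sin(z) + 1)^3*(sin(z) + 4)^2)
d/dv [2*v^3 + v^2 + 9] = 2*v*(3*v + 1)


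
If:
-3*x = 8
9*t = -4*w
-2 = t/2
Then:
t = -4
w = 9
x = -8/3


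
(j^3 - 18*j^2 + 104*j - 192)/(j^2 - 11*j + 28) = (j^2 - 14*j + 48)/(j - 7)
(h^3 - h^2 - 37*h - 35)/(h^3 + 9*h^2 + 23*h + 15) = (h - 7)/(h + 3)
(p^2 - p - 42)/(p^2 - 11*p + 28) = (p + 6)/(p - 4)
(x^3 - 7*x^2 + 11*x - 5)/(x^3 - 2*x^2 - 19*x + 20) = (x - 1)/(x + 4)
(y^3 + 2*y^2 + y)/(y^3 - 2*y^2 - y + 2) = y*(y + 1)/(y^2 - 3*y + 2)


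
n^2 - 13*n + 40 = (n - 8)*(n - 5)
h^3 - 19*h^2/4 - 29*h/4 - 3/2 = (h - 6)*(h + 1/4)*(h + 1)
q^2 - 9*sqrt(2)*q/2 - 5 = (q - 5*sqrt(2))*(q + sqrt(2)/2)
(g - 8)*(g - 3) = g^2 - 11*g + 24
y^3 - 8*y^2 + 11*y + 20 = (y - 5)*(y - 4)*(y + 1)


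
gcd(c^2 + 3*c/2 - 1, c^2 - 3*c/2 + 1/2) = c - 1/2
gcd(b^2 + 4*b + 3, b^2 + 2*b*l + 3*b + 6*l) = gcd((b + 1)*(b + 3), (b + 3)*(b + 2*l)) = b + 3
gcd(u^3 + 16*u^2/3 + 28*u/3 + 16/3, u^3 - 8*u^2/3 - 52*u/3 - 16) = u^2 + 10*u/3 + 8/3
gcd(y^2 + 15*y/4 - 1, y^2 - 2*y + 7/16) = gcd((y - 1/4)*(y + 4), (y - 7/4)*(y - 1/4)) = y - 1/4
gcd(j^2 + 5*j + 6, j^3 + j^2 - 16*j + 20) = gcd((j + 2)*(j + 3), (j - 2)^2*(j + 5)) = 1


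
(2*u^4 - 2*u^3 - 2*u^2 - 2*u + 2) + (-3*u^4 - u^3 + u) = -u^4 - 3*u^3 - 2*u^2 - u + 2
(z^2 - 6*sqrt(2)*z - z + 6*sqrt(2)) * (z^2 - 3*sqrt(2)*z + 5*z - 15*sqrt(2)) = z^4 - 9*sqrt(2)*z^3 + 4*z^3 - 36*sqrt(2)*z^2 + 31*z^2 + 45*sqrt(2)*z + 144*z - 180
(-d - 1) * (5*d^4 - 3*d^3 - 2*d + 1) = -5*d^5 - 2*d^4 + 3*d^3 + 2*d^2 + d - 1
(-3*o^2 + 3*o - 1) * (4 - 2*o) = 6*o^3 - 18*o^2 + 14*o - 4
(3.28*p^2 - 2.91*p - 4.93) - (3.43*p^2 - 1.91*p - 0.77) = -0.15*p^2 - 1.0*p - 4.16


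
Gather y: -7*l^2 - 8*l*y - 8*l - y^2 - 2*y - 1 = -7*l^2 - 8*l - y^2 + y*(-8*l - 2) - 1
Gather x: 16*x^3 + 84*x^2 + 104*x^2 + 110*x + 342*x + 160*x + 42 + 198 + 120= 16*x^3 + 188*x^2 + 612*x + 360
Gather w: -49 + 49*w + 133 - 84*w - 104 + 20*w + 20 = -15*w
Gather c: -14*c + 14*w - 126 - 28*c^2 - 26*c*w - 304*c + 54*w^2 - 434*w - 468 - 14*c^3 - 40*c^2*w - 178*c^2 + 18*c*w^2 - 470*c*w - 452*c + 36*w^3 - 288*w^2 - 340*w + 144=-14*c^3 + c^2*(-40*w - 206) + c*(18*w^2 - 496*w - 770) + 36*w^3 - 234*w^2 - 760*w - 450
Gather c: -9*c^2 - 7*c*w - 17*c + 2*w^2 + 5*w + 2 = -9*c^2 + c*(-7*w - 17) + 2*w^2 + 5*w + 2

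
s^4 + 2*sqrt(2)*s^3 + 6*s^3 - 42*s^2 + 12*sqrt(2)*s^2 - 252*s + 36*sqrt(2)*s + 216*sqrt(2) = (s + 6)*(s - 3*sqrt(2))*(s - sqrt(2))*(s + 6*sqrt(2))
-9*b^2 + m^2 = (-3*b + m)*(3*b + m)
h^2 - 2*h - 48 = (h - 8)*(h + 6)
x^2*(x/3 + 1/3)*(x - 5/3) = x^4/3 - 2*x^3/9 - 5*x^2/9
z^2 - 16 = (z - 4)*(z + 4)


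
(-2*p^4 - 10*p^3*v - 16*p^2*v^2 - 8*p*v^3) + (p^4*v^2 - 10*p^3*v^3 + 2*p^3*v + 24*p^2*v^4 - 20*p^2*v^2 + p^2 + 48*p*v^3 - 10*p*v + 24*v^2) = p^4*v^2 - 2*p^4 - 10*p^3*v^3 - 8*p^3*v + 24*p^2*v^4 - 36*p^2*v^2 + p^2 + 40*p*v^3 - 10*p*v + 24*v^2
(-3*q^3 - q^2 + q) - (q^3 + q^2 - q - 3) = -4*q^3 - 2*q^2 + 2*q + 3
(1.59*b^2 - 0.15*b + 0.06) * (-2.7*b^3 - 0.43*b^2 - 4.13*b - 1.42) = -4.293*b^5 - 0.2787*b^4 - 6.6642*b^3 - 1.6641*b^2 - 0.0348*b - 0.0852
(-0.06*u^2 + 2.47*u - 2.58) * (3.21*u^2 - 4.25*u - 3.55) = -0.1926*u^4 + 8.1837*u^3 - 18.5663*u^2 + 2.1965*u + 9.159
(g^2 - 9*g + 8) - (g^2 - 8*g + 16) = -g - 8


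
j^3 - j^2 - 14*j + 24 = (j - 3)*(j - 2)*(j + 4)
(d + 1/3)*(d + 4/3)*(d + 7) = d^3 + 26*d^2/3 + 109*d/9 + 28/9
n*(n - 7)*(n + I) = n^3 - 7*n^2 + I*n^2 - 7*I*n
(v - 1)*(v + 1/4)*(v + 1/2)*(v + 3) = v^4 + 11*v^3/4 - 11*v^2/8 - 2*v - 3/8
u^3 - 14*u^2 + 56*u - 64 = (u - 8)*(u - 4)*(u - 2)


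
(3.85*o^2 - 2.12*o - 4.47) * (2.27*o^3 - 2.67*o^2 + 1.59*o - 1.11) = 8.7395*o^5 - 15.0919*o^4 + 1.635*o^3 + 4.2906*o^2 - 4.7541*o + 4.9617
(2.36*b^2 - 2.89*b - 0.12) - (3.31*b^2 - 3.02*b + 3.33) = -0.95*b^2 + 0.13*b - 3.45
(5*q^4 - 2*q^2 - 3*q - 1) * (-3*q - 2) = -15*q^5 - 10*q^4 + 6*q^3 + 13*q^2 + 9*q + 2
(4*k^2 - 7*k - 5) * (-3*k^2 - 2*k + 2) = -12*k^4 + 13*k^3 + 37*k^2 - 4*k - 10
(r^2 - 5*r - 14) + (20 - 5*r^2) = -4*r^2 - 5*r + 6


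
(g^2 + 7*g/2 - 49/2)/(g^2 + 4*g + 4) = (2*g^2 + 7*g - 49)/(2*(g^2 + 4*g + 4))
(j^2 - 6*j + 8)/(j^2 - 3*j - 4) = (j - 2)/(j + 1)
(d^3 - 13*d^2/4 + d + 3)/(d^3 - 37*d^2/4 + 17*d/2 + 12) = (d - 2)/(d - 8)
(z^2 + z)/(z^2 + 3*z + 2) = z/(z + 2)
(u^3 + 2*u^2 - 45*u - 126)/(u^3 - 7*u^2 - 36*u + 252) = (u + 3)/(u - 6)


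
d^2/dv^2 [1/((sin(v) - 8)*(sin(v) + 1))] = (-4*sin(v)^3 + 25*sin(v)^2 - 100*sin(v) + 114)/((sin(v) - 8)^3*(sin(v) + 1)^2)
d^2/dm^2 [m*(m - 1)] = 2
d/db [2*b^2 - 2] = 4*b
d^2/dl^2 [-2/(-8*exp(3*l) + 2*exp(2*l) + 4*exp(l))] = 2*((-18*exp(2*l) + 2*exp(l) + 1)*(-4*exp(2*l) + exp(l) + 2) - 4*(-6*exp(2*l) + exp(l) + 1)^2)*exp(-l)/(-4*exp(2*l) + exp(l) + 2)^3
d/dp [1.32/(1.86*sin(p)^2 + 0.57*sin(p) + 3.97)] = -(4.9104*sin(p) + 0.7524)*cos(p)/(1.86*sin(p)^2 + 0.57*sin(p) + 3.97)^2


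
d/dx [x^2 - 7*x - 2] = 2*x - 7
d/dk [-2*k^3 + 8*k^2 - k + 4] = -6*k^2 + 16*k - 1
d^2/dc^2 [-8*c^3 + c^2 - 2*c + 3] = 2 - 48*c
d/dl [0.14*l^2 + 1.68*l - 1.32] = 0.28*l + 1.68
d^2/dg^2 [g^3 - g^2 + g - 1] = 6*g - 2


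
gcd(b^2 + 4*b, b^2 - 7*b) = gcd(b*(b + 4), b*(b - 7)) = b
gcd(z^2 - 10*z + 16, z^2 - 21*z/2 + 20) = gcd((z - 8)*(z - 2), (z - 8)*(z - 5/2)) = z - 8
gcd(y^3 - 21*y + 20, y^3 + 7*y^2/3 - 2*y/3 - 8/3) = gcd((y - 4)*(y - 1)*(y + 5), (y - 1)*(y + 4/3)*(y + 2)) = y - 1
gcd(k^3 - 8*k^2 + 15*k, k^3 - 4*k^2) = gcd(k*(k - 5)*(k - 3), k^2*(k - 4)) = k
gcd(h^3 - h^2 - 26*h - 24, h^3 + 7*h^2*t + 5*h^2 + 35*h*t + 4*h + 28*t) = h^2 + 5*h + 4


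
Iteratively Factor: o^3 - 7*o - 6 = (o + 2)*(o^2 - 2*o - 3) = (o + 1)*(o + 2)*(o - 3)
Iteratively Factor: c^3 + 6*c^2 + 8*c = (c + 4)*(c^2 + 2*c) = c*(c + 4)*(c + 2)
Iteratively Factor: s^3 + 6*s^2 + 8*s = (s + 4)*(s^2 + 2*s) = (s + 2)*(s + 4)*(s)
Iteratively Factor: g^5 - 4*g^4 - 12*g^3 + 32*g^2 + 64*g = (g + 2)*(g^4 - 6*g^3 + 32*g) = (g - 4)*(g + 2)*(g^3 - 2*g^2 - 8*g) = (g - 4)^2*(g + 2)*(g^2 + 2*g) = g*(g - 4)^2*(g + 2)*(g + 2)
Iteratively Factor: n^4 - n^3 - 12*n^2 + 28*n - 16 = (n + 4)*(n^3 - 5*n^2 + 8*n - 4) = (n - 1)*(n + 4)*(n^2 - 4*n + 4) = (n - 2)*(n - 1)*(n + 4)*(n - 2)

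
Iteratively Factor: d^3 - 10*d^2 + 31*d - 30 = (d - 5)*(d^2 - 5*d + 6) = (d - 5)*(d - 3)*(d - 2)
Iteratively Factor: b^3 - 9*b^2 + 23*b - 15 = (b - 5)*(b^2 - 4*b + 3) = (b - 5)*(b - 1)*(b - 3)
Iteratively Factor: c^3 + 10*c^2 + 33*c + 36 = (c + 3)*(c^2 + 7*c + 12) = (c + 3)^2*(c + 4)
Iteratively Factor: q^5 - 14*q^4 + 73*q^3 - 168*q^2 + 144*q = (q - 4)*(q^4 - 10*q^3 + 33*q^2 - 36*q) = q*(q - 4)*(q^3 - 10*q^2 + 33*q - 36) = q*(q - 4)*(q - 3)*(q^2 - 7*q + 12) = q*(q - 4)*(q - 3)^2*(q - 4)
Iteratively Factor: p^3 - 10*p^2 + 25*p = (p - 5)*(p^2 - 5*p) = p*(p - 5)*(p - 5)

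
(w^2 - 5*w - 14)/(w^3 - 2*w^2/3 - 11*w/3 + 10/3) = 3*(w - 7)/(3*w^2 - 8*w + 5)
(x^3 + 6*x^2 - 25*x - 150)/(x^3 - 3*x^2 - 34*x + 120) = (x + 5)/(x - 4)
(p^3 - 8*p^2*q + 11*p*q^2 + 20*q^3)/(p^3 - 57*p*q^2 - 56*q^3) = (p^2 - 9*p*q + 20*q^2)/(p^2 - p*q - 56*q^2)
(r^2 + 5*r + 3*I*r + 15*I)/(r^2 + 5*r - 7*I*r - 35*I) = (r + 3*I)/(r - 7*I)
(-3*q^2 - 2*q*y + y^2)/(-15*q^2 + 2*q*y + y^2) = (q + y)/(5*q + y)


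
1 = 1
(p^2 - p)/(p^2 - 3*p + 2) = p/(p - 2)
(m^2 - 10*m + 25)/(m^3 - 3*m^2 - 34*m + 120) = (m - 5)/(m^2 + 2*m - 24)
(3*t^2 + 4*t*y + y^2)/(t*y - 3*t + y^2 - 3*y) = (3*t + y)/(y - 3)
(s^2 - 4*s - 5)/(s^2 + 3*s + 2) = (s - 5)/(s + 2)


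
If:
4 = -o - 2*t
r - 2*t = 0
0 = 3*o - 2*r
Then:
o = -8/5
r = -12/5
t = -6/5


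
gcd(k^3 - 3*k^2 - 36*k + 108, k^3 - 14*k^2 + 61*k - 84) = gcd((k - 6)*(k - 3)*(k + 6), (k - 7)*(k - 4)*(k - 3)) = k - 3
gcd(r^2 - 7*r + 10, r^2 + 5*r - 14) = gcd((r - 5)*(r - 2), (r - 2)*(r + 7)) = r - 2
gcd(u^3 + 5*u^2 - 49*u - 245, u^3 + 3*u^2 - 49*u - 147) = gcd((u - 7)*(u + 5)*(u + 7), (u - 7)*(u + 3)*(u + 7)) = u^2 - 49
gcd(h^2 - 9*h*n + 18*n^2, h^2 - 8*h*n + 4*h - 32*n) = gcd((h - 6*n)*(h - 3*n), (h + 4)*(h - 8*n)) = 1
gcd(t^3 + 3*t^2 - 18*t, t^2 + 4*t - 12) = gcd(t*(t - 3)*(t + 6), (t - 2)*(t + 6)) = t + 6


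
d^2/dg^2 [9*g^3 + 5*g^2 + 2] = 54*g + 10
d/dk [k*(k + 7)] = 2*k + 7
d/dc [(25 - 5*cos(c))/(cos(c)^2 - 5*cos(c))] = -5*sin(c)/cos(c)^2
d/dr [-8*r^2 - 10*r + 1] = -16*r - 10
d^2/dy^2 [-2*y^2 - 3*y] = -4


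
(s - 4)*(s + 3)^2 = s^3 + 2*s^2 - 15*s - 36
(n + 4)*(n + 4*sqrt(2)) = n^2 + 4*n + 4*sqrt(2)*n + 16*sqrt(2)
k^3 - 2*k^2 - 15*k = k*(k - 5)*(k + 3)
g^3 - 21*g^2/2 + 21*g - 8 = (g - 8)*(g - 2)*(g - 1/2)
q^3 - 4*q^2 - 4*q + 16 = (q - 4)*(q - 2)*(q + 2)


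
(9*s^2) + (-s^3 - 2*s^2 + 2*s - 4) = -s^3 + 7*s^2 + 2*s - 4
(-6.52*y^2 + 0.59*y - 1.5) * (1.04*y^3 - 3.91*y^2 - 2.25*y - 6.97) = -6.7808*y^5 + 26.1068*y^4 + 10.8031*y^3 + 49.9819*y^2 - 0.737299999999999*y + 10.455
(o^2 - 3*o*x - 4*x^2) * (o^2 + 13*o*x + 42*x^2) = o^4 + 10*o^3*x - o^2*x^2 - 178*o*x^3 - 168*x^4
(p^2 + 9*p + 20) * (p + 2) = p^3 + 11*p^2 + 38*p + 40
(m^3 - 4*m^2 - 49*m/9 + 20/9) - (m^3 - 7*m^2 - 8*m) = 3*m^2 + 23*m/9 + 20/9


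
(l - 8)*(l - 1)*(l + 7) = l^3 - 2*l^2 - 55*l + 56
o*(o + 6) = o^2 + 6*o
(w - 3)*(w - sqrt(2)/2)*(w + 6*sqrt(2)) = w^3 - 3*w^2 + 11*sqrt(2)*w^2/2 - 33*sqrt(2)*w/2 - 6*w + 18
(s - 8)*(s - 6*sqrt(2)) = s^2 - 6*sqrt(2)*s - 8*s + 48*sqrt(2)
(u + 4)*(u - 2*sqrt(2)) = u^2 - 2*sqrt(2)*u + 4*u - 8*sqrt(2)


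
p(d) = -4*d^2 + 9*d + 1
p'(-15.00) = 129.00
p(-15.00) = -1034.00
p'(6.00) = -39.00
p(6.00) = -89.00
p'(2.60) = -11.80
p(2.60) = -2.64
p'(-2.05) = 25.40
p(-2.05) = -34.26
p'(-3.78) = 39.24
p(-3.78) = -90.17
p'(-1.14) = 18.12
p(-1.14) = -14.46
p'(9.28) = -65.24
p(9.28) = -259.95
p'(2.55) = -11.40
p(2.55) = -2.06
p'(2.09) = -7.72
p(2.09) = 2.34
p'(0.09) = 8.28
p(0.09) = 1.78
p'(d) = 9 - 8*d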